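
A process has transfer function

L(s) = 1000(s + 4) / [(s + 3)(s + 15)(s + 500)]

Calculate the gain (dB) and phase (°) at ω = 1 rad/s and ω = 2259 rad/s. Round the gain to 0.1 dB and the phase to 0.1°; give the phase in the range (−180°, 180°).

ω = 1: -15.2 dB, -8.3°; ω = 2259: -74.4 dB, -167.2°

At s = jω = j1:
zero (s+4): 4 + j1 → |·| = √(4²+1²) = √17 ≈ 4.1231, ∠ = arctan(1/4) ≈ 14.04°
pole (s+3): 3 + j1 → |·| = √(3²+1²) = √10 ≈ 3.1623, ∠ = arctan(1/3) ≈ 18.43°
pole (s+15): 15 + j1 → |·| = √(15²+1²) = √226 ≈ 15.033, ∠ = arctan(1/15) ≈ 3.81°
pole (s+500): 500 + j1 → |·| = √(500²+1²) = √250001 ≈ 500, ∠ = arctan(1/500) ≈ 0.11°
|L| = 1000 · 4.1231 / 23769 ≈ 0.17347
Gain = 20 log₁₀(0.17347) ≈ -15.22 dB
∠L = 14.04° − 22.35° = -8.31°

At s = jω = j2259:
zero (s+4): 4 + j2259 → |·| = √(4²+2259²) = √5103097 ≈ 2259, ∠ = arctan(2259/4) ≈ 89.90°
pole (s+3): 3 + j2259 → |·| = √(3²+2259²) = √5103090 ≈ 2259, ∠ = arctan(2259/3) ≈ 89.92°
pole (s+15): 15 + j2259 → |·| = √(15²+2259²) = √5103306 ≈ 2259, ∠ = arctan(2259/15) ≈ 89.62°
pole (s+500): 500 + j2259 → |·| = √(500²+2259²) = √5353081 ≈ 2313.7, ∠ = arctan(2259/500) ≈ 77.52°
|L| = 1000 · 2259 / 1.1807e+10 ≈ 0.00019133
Gain = 20 log₁₀(0.00019133) ≈ -74.36 dB
∠L = 89.90° − 257.06° = -167.16°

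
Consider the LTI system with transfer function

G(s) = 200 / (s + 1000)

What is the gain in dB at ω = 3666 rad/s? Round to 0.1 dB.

At s = jω = j3666:
pole (s+1000): 1000 + j3666 → |·| = √(1000²+3666²) = √14439556 ≈ 3799.9, ∠ = arctan(3666/1000) ≈ 74.74°
|G| = 200 / 3799.9 ≈ 0.052633
Gain = 20 log₁₀(0.052633) ≈ -25.57 dB

-25.6 dB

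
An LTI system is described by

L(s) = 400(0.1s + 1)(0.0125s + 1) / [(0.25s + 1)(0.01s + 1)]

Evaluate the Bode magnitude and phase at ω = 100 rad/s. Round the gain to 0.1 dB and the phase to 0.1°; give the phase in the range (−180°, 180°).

At ω = 100 rad/s:
zero (1 + j100·0.1) = 1 + j10 → |·| ≈ 10.05, ∠ ≈ 84.29°
zero (1 + j100·0.0125) = 1 + j1.25 → |·| ≈ 1.6008, ∠ ≈ 51.34°
pole (1 + j100·0.25) = 1 + j25 → |·| ≈ 25.02, ∠ ≈ 87.71°
pole (1 + j100·0.01) = 1 + j1 → |·| ≈ 1.4142, ∠ ≈ 45.00°
|L| = 400 · 10.05 · 1.6008 / (25.02 · 1.4142) ≈ 181.87
Gain = 20 log₁₀(181.87) ≈ 45.20 dB
∠L = (84.29° + 51.34°) − (87.71° + 45.00°) = 2.92°

45.2 dB, 2.9°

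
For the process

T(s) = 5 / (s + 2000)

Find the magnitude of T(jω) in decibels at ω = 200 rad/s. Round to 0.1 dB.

At s = jω = j200:
pole (s+2000): 2000 + j200 → |·| = √(2000²+200²) = √4040000 ≈ 2010, ∠ = arctan(200/2000) ≈ 5.71°
|T| = 5 / 2010 ≈ 0.0024876
Gain = 20 log₁₀(0.0024876) ≈ -52.08 dB

-52.1 dB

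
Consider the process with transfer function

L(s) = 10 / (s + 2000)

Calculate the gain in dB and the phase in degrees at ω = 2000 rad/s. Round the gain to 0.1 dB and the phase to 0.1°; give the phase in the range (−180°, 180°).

-49.0 dB, -45.0°

At s = jω = j2000:
pole (s+2000): 2000 + j2000 → |·| = √(2000²+2000²) = √8000000 ≈ 2828.4, ∠ = arctan(2000/2000) ≈ 45.00°
|L| = 10 / 2828.4 ≈ 0.0035356
Gain = 20 log₁₀(0.0035356) ≈ -49.03 dB
∠L = 0.00° − 45.00° = -45.00°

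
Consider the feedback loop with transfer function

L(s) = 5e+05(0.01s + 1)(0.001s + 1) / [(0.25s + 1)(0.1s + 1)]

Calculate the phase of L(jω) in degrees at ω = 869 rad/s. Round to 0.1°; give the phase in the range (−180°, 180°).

At ω = 869 rad/s:
zero (1 + j869·0.01) = 1 + j8.69 → |·| ≈ 8.7473, ∠ ≈ 83.44°
zero (1 + j869·0.001) = 1 + j0.869 → |·| ≈ 1.3248, ∠ ≈ 40.99°
pole (1 + j869·0.25) = 1 + j217.25 → |·| ≈ 217.25, ∠ ≈ 89.74°
pole (1 + j869·0.1) = 1 + j86.9 → |·| ≈ 86.906, ∠ ≈ 89.34°
∠L = (83.44° + 40.99°) − (89.74° + 89.34°) = -54.65°

-54.7°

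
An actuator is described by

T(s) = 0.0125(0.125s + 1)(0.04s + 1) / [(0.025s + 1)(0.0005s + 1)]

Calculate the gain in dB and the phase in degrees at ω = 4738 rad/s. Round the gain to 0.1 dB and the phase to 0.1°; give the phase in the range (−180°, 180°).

At ω = 4738 rad/s:
zero (1 + j4738·0.125) = 1 + j592.25 → |·| ≈ 592.25, ∠ ≈ 89.90°
zero (1 + j4738·0.04) = 1 + j189.52 → |·| ≈ 189.52, ∠ ≈ 89.70°
pole (1 + j4738·0.025) = 1 + j118.45 → |·| ≈ 118.45, ∠ ≈ 89.52°
pole (1 + j4738·0.0005) = 1 + j2.369 → |·| ≈ 2.5714, ∠ ≈ 67.11°
|T| = 0.0125 · 592.25 · 189.52 / (118.45 · 2.5714) ≈ 4.6064
Gain = 20 log₁₀(4.6064) ≈ 13.27 dB
∠T = (89.90° + 89.70°) − (89.52° + 67.11°) = 22.97°

13.3 dB, 23.0°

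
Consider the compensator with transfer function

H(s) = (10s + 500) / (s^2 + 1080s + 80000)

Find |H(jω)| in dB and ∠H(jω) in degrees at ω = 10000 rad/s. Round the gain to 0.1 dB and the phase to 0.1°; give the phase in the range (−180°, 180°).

Substitute s = j10000:
Numerator: 10(j10000) + 500 = 500 + j100000
Denominator: (j10000)^2 + 1080(j10000) + 80000 = -99920000 + j10800000
|N| = √(500² + 100000²) ≈ 1e+05, ∠N ≈ 89.71°
|D| = √(99920000² + 10800000²) ≈ 1.005e+08, ∠D ≈ 173.83°
|H| = 1e+05 / 1.005e+08 ≈ 0.00099502
Gain = 20 log₁₀(0.00099502) ≈ -60.04 dB
∠H = 89.71° − 173.83° = -84.12°

-60.0 dB, -84.1°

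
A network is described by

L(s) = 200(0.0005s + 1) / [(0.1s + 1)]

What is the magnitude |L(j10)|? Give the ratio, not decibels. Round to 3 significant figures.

141

At ω = 10 rad/s:
zero (1 + j10·0.0005) = 1 + j0.005 → |·| ≈ 1, ∠ ≈ 0.29°
pole (1 + j10·0.1) = 1 + j1 → |·| ≈ 1.4142, ∠ ≈ 45.00°
|L| = 200 · 1 / (1.4142) ≈ 141.42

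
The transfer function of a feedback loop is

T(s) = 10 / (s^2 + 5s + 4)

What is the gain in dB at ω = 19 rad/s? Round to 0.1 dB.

-31.4 dB

Substitute s = j19:
Numerator: 10 = 10 + j0
Denominator: (j19)^2 + 5(j19) + 4 = -357 + j95
|N| = √(10² + 0²) ≈ 10, ∠N ≈ 0.00°
|D| = √(357² + 95²) ≈ 369.42, ∠D ≈ 165.10°
|T| = 10 / 369.42 ≈ 0.027069
Gain = 20 log₁₀(0.027069) ≈ -31.35 dB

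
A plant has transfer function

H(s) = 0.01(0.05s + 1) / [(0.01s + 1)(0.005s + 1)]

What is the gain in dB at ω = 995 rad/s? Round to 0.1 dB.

At ω = 995 rad/s:
zero (1 + j995·0.05) = 1 + j49.75 → |·| ≈ 49.76, ∠ ≈ 88.85°
pole (1 + j995·0.01) = 1 + j9.95 → |·| ≈ 10, ∠ ≈ 84.26°
pole (1 + j995·0.005) = 1 + j4.975 → |·| ≈ 5.0745, ∠ ≈ 78.63°
|H| = 0.01 · 49.76 / (10 · 5.0745) ≈ 0.0098059
Gain = 20 log₁₀(0.0098059) ≈ -40.17 dB

-40.2 dB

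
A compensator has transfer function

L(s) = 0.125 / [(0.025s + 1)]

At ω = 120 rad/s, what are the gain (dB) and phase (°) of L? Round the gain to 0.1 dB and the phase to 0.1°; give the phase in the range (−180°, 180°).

At ω = 120 rad/s:
pole (1 + j120·0.025) = 1 + j3 → |·| ≈ 3.1623, ∠ ≈ 71.57°
|L| = 0.125 · 1 / (3.1623) ≈ 0.039528
Gain = 20 log₁₀(0.039528) ≈ -28.06 dB
∠L = (0°) − (71.57°) = -71.57°

-28.1 dB, -71.6°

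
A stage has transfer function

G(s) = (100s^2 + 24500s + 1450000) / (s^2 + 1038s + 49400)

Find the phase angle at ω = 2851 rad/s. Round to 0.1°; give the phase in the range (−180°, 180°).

Substitute s = j2851:
Numerator: 100(j2851)^2 + 24500(j2851) + 1450000 = -811370100 + j69849500
Denominator: (j2851)^2 + 1038(j2851) + 49400 = -8078801 + j2959338
|N| = √(811370100² + 69849500²) ≈ 8.1437e+08, ∠N ≈ 175.08°
|D| = √(8078801² + 2959338²) ≈ 8.6038e+06, ∠D ≈ 159.88°
∠G = 175.08° − 159.88° = 15.20°

15.2°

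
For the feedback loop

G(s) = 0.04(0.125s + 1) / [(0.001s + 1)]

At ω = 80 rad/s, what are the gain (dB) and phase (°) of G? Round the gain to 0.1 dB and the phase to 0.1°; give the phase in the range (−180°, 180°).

At ω = 80 rad/s:
zero (1 + j80·0.125) = 1 + j10 → |·| ≈ 10.05, ∠ ≈ 84.29°
pole (1 + j80·0.001) = 1 + j0.08 → |·| ≈ 1.0032, ∠ ≈ 4.57°
|G| = 0.04 · 10.05 / (1.0032) ≈ 0.40072
Gain = 20 log₁₀(0.40072) ≈ -7.94 dB
∠G = (84.29°) − (4.57°) = 79.72°

-7.9 dB, 79.7°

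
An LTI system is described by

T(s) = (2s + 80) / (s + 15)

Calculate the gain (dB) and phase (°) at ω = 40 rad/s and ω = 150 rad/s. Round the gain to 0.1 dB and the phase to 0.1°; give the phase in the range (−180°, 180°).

ω = 40: 8.5 dB, -24.4°; ω = 150: 6.3 dB, -9.2°

Substitute s = j40:
Numerator: 2(j40) + 80 = 80 + j80
Denominator: (j40) + 15 = 15 + j40
|N| = √(80² + 80²) ≈ 113.14, ∠N ≈ 45.00°
|D| = √(15² + 40²) ≈ 42.72, ∠D ≈ 69.44°
|T| = 113.14 / 42.72 ≈ 2.6484
Gain = 20 log₁₀(2.6484) ≈ 8.46 dB
∠T = 45.00° − 69.44° = -24.44°

Substitute s = j150:
Numerator: 2(j150) + 80 = 80 + j300
Denominator: (j150) + 15 = 15 + j150
|N| = √(80² + 300²) ≈ 310.48, ∠N ≈ 75.07°
|D| = √(15² + 150²) ≈ 150.75, ∠D ≈ 84.29°
|T| = 310.48 / 150.75 ≈ 2.0596
Gain = 20 log₁₀(2.0596) ≈ 6.28 dB
∠T = 75.07° − 84.29° = -9.22°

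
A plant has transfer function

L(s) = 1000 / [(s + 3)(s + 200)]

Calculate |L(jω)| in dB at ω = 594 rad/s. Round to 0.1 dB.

-51.4 dB

At s = jω = j594:
pole (s+3): 3 + j594 → |·| = √(3²+594²) = √352845 ≈ 594.01, ∠ = arctan(594/3) ≈ 89.71°
pole (s+200): 200 + j594 → |·| = √(200²+594²) = √392836 ≈ 626.77, ∠ = arctan(594/200) ≈ 71.39°
|L| = 1000 / 3.7231e+05 ≈ 0.0026859
Gain = 20 log₁₀(0.0026859) ≈ -51.42 dB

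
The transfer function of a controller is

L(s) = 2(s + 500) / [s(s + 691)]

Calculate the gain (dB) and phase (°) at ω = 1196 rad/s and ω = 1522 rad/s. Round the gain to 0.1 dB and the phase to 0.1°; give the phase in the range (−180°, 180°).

At s = jω = j1196:
zero (s+500): 500 + j1196 → |·| = √(500²+1196²) = √1680416 ≈ 1296.3, ∠ = arctan(1196/500) ≈ 67.31°
pole (s+691): 691 + j1196 → |·| = √(691²+1196²) = √1907897 ≈ 1381.3, ∠ = arctan(1196/691) ≈ 59.98°
pole at origin: |s| = 1196, ∠ = 90.00° (in denominator)
|L| = 2 · 1296.3 / 1.652e+06 ≈ 0.0015694
Gain = 20 log₁₀(0.0015694) ≈ -56.09 dB
∠L = 67.31° − 149.98° = -82.67°

At s = jω = j1522:
zero (s+500): 500 + j1522 → |·| = √(500²+1522²) = √2566484 ≈ 1602, ∠ = arctan(1522/500) ≈ 71.81°
pole (s+691): 691 + j1522 → |·| = √(691²+1522²) = √2793965 ≈ 1671.5, ∠ = arctan(1522/691) ≈ 65.58°
pole at origin: |s| = 1522, ∠ = 90.00° (in denominator)
|L| = 2 · 1602 / 2.544e+06 ≈ 0.0012594
Gain = 20 log₁₀(0.0012594) ≈ -58.00 dB
∠L = 71.81° − 155.58° = -83.77°

ω = 1196: -56.1 dB, -82.7°; ω = 1522: -58.0 dB, -83.8°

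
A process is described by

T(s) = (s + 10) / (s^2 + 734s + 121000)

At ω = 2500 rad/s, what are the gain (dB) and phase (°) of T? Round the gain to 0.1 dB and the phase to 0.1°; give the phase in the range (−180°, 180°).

Substitute s = j2500:
Numerator: (j2500) + 10 = 10 + j2500
Denominator: (j2500)^2 + 734(j2500) + 121000 = -6129000 + j1835000
|N| = √(10² + 2500²) ≈ 2500, ∠N ≈ 89.77°
|D| = √(6129000² + 1835000²) ≈ 6.3978e+06, ∠D ≈ 163.33°
|T| = 2500 / 6.3978e+06 ≈ 0.00039076
Gain = 20 log₁₀(0.00039076) ≈ -68.16 dB
∠T = 89.77° − 163.33° = -73.56°

-68.2 dB, -73.6°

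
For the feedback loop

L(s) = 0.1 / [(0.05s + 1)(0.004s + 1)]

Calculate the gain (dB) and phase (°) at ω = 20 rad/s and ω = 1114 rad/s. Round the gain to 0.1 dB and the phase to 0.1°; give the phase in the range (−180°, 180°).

At ω = 20 rad/s:
pole (1 + j20·0.05) = 1 + j1 → |·| ≈ 1.4142, ∠ ≈ 45.00°
pole (1 + j20·0.004) = 1 + j0.08 → |·| ≈ 1.0032, ∠ ≈ 4.57°
|L| = 0.1 · 1 / (1.4142 · 1.0032) ≈ 0.070486
Gain = 20 log₁₀(0.070486) ≈ -23.04 dB
∠L = (0°) − (45.00° + 4.57°) = -49.57°

At ω = 1114 rad/s:
pole (1 + j1114·0.05) = 1 + j55.7 → |·| ≈ 55.709, ∠ ≈ 88.97°
pole (1 + j1114·0.004) = 1 + j4.456 → |·| ≈ 4.5668, ∠ ≈ 77.35°
|L| = 0.1 · 1 / (55.709 · 4.5668) ≈ 0.00039306
Gain = 20 log₁₀(0.00039306) ≈ -68.11 dB
∠L = (0°) − (88.97° + 77.35°) = -166.32°

ω = 20: -23.0 dB, -49.6°; ω = 1114: -68.1 dB, -166.3°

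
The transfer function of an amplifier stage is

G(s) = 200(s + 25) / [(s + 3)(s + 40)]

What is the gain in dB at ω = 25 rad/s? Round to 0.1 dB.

15.5 dB

At s = jω = j25:
zero (s+25): 25 + j25 → |·| = √(25²+25²) = √1250 ≈ 35.355, ∠ = arctan(25/25) ≈ 45.00°
pole (s+3): 3 + j25 → |·| = √(3²+25²) = √634 ≈ 25.179, ∠ = arctan(25/3) ≈ 83.16°
pole (s+40): 40 + j25 → |·| = √(40²+25²) = √2225 ≈ 47.17, ∠ = arctan(25/40) ≈ 32.01°
|G| = 200 · 35.355 / 1187.7 ≈ 5.9535
Gain = 20 log₁₀(5.9535) ≈ 15.50 dB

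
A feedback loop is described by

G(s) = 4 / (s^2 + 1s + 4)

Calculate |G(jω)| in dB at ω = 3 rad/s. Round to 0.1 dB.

-3.3 dB

At s = jω = j3:
quadratic: (j3)² + 1·j3 + 4 = -5 + j3 → |·| ≈ 5.831, ∠ ≈ 149.04°
|G| = 4 / 5.831 ≈ 0.68599
Gain = 20 log₁₀(0.68599) ≈ -3.27 dB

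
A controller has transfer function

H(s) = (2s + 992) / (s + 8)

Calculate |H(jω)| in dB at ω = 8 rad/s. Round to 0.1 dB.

38.9 dB

Substitute s = j8:
Numerator: 2(j8) + 992 = 992 + j16
Denominator: (j8) + 8 = 8 + j8
|N| = √(992² + 16²) ≈ 992.13, ∠N ≈ 0.92°
|D| = √(8² + 8²) ≈ 11.314, ∠D ≈ 45.00°
|H| = 992.13 / 11.314 ≈ 87.69
Gain = 20 log₁₀(87.69) ≈ 38.86 dB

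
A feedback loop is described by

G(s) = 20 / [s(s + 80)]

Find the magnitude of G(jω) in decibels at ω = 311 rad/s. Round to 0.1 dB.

At s = jω = j311:
pole (s+80): 80 + j311 → |·| = √(80²+311²) = √103121 ≈ 321.12, ∠ = arctan(311/80) ≈ 75.57°
pole at origin: |s| = 311, ∠ = 90.00° (in denominator)
|G| = 20 / 99868 ≈ 0.00020026
Gain = 20 log₁₀(0.00020026) ≈ -73.97 dB

-74.0 dB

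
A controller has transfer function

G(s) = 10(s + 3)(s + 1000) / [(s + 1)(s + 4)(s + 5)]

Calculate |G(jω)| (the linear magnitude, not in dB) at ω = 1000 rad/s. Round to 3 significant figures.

At s = jω = j1000:
zero (s+3): 3 + j1000 → |·| = √(3²+1000²) = √1000009 ≈ 1000, ∠ = arctan(1000/3) ≈ 89.83°
zero (s+1000): 1000 + j1000 → |·| = √(1000²+1000²) = √2000000 ≈ 1414.2, ∠ = arctan(1000/1000) ≈ 45.00°
pole (s+1): 1 + j1000 → |·| = √(1²+1000²) = √1000001 ≈ 1000, ∠ = arctan(1000/1) ≈ 89.94°
pole (s+4): 4 + j1000 → |·| = √(4²+1000²) = √1000016 ≈ 1000, ∠ = arctan(1000/4) ≈ 89.77°
pole (s+5): 5 + j1000 → |·| = √(5²+1000²) = √1000025 ≈ 1000, ∠ = arctan(1000/5) ≈ 89.71°
|G| = 10 · 1.4142e+06 / 1e+09 ≈ 0.014142

0.0141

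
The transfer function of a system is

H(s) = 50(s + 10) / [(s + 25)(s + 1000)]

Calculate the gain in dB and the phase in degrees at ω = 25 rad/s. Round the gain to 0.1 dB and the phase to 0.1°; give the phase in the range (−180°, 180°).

At s = jω = j25:
zero (s+10): 10 + j25 → |·| = √(10²+25²) = √725 ≈ 26.926, ∠ = arctan(25/10) ≈ 68.20°
pole (s+25): 25 + j25 → |·| = √(25²+25²) = √1250 ≈ 35.355, ∠ = arctan(25/25) ≈ 45.00°
pole (s+1000): 1000 + j25 → |·| = √(1000²+25²) = √1000625 ≈ 1000.3, ∠ = arctan(25/1000) ≈ 1.43°
|H| = 50 · 26.926 / 35366 ≈ 0.038068
Gain = 20 log₁₀(0.038068) ≈ -28.39 dB
∠H = 68.20° − 46.43° = 21.77°

-28.4 dB, 21.8°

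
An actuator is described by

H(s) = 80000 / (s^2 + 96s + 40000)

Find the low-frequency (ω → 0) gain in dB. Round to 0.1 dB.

6.0 dB

H(0) = 80000 / 40000 = 2
20 log₁₀(2) ≈ 6.02 dB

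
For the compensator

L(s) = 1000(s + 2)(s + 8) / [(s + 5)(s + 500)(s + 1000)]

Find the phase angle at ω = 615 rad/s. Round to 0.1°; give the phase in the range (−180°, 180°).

At s = jω = j615:
zero (s+2): 2 + j615 → |·| = √(2²+615²) = √378229 ≈ 615, ∠ = arctan(615/2) ≈ 89.81°
zero (s+8): 8 + j615 → |·| = √(8²+615²) = √378289 ≈ 615.05, ∠ = arctan(615/8) ≈ 89.25°
pole (s+5): 5 + j615 → |·| = √(5²+615²) = √378250 ≈ 615.02, ∠ = arctan(615/5) ≈ 89.53°
pole (s+500): 500 + j615 → |·| = √(500²+615²) = √628225 ≈ 792.61, ∠ = arctan(615/500) ≈ 50.89°
pole (s+1000): 1000 + j615 → |·| = √(1000²+615²) = √1378225 ≈ 1174, ∠ = arctan(615/1000) ≈ 31.59°
∠L = 179.06° − 172.01° = 7.05°

7.1°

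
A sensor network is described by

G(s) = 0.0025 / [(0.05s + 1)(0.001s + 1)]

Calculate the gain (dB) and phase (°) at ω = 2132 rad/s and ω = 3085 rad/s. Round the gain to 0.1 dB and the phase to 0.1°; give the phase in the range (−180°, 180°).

ω = 2132: -100.0 dB, -154.3°; ω = 3085: -106.0 dB, -161.7°

At ω = 2132 rad/s:
pole (1 + j2132·0.05) = 1 + j106.6 → |·| ≈ 106.6, ∠ ≈ 89.46°
pole (1 + j2132·0.001) = 1 + j2.132 → |·| ≈ 2.3549, ∠ ≈ 64.87°
|G| = 0.0025 · 1 / (106.6 · 2.3549) ≈ 9.9589e-06
Gain = 20 log₁₀(9.9589e-06) ≈ -100.04 dB
∠G = (0°) − (89.46° + 64.87°) = -154.33°

At ω = 3085 rad/s:
pole (1 + j3085·0.05) = 1 + j154.25 → |·| ≈ 154.25, ∠ ≈ 89.63°
pole (1 + j3085·0.001) = 1 + j3.085 → |·| ≈ 3.243, ∠ ≈ 72.04°
|G| = 0.0025 · 1 / (154.25 · 3.243) ≈ 4.9977e-06
Gain = 20 log₁₀(4.9977e-06) ≈ -106.02 dB
∠G = (0°) − (89.63° + 72.04°) = -161.67°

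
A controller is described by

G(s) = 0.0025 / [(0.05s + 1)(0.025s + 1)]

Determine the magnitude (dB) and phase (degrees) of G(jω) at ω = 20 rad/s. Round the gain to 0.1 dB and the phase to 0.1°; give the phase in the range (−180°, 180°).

At ω = 20 rad/s:
pole (1 + j20·0.05) = 1 + j1 → |·| ≈ 1.4142, ∠ ≈ 45.00°
pole (1 + j20·0.025) = 1 + j0.5 → |·| ≈ 1.118, ∠ ≈ 26.57°
|G| = 0.0025 · 1 / (1.4142 · 1.118) ≈ 0.0015812
Gain = 20 log₁₀(0.0015812) ≈ -56.02 dB
∠G = (0°) − (45.00° + 26.57°) = -71.57°

-56.0 dB, -71.6°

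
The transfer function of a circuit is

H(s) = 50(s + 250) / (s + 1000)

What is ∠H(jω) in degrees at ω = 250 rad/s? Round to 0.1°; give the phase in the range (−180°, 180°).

31.0°

At s = jω = j250:
zero (s+250): 250 + j250 → |·| = √(250²+250²) = √125000 ≈ 353.55, ∠ = arctan(250/250) ≈ 45.00°
pole (s+1000): 1000 + j250 → |·| = √(1000²+250²) = √1062500 ≈ 1030.8, ∠ = arctan(250/1000) ≈ 14.04°
∠H = 45.00° − 14.04° = 30.96°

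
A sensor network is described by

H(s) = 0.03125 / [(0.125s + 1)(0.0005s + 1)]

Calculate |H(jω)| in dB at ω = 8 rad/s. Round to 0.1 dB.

-33.1 dB

At ω = 8 rad/s:
pole (1 + j8·0.125) = 1 + j1 → |·| ≈ 1.4142, ∠ ≈ 45.00°
pole (1 + j8·0.0005) = 1 + j0.004 → |·| ≈ 1, ∠ ≈ 0.23°
|H| = 0.03125 · 1 / (1.4142 · 1) ≈ 0.022097
Gain = 20 log₁₀(0.022097) ≈ -33.11 dB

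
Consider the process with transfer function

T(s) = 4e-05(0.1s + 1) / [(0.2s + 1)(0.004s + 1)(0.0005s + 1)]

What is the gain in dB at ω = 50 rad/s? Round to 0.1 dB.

-94.0 dB

At ω = 50 rad/s:
zero (1 + j50·0.1) = 1 + j5 → |·| ≈ 5.099, ∠ ≈ 78.69°
pole (1 + j50·0.2) = 1 + j10 → |·| ≈ 10.05, ∠ ≈ 84.29°
pole (1 + j50·0.004) = 1 + j0.2 → |·| ≈ 1.0198, ∠ ≈ 11.31°
pole (1 + j50·0.0005) = 1 + j0.025 → |·| ≈ 1.0003, ∠ ≈ 1.43°
|T| = 4e-05 · 5.099 / (10.05 · 1.0198 · 1.0003) ≈ 1.9895e-05
Gain = 20 log₁₀(1.9895e-05) ≈ -94.03 dB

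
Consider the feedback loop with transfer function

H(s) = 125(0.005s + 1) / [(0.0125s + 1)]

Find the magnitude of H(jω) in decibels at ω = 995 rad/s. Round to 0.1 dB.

At ω = 995 rad/s:
zero (1 + j995·0.005) = 1 + j4.975 → |·| ≈ 5.0745, ∠ ≈ 78.63°
pole (1 + j995·0.0125) = 1 + j12.4375 → |·| ≈ 12.478, ∠ ≈ 85.40°
|H| = 125 · 5.0745 / (12.478) ≈ 50.834
Gain = 20 log₁₀(50.834) ≈ 34.12 dB

34.1 dB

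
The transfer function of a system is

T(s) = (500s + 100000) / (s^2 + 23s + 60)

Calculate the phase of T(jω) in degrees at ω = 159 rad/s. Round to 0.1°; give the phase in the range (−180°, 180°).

Substitute s = j159:
Numerator: 500(j159) + 100000 = 100000 + j79500
Denominator: (j159)^2 + 23(j159) + 60 = -25221 + j3657
|N| = √(100000² + 79500²) ≈ 1.2775e+05, ∠N ≈ 38.48°
|D| = √(25221² + 3657²) ≈ 25485, ∠D ≈ 171.75°
∠T = 38.48° − 171.75° = -133.27°

-133.3°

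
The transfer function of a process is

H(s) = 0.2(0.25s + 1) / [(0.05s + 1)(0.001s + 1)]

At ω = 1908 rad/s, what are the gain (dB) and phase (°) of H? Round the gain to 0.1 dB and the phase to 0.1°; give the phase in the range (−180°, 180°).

At ω = 1908 rad/s:
zero (1 + j1908·0.25) = 1 + j477 → |·| ≈ 477, ∠ ≈ 89.88°
pole (1 + j1908·0.05) = 1 + j95.4 → |·| ≈ 95.405, ∠ ≈ 89.40°
pole (1 + j1908·0.001) = 1 + j1.908 → |·| ≈ 2.1542, ∠ ≈ 62.34°
|H| = 0.2 · 477 / (95.405 · 2.1542) ≈ 0.46419
Gain = 20 log₁₀(0.46419) ≈ -6.67 dB
∠H = (89.88°) − (89.40° + 62.34°) = -61.86°

-6.7 dB, -61.9°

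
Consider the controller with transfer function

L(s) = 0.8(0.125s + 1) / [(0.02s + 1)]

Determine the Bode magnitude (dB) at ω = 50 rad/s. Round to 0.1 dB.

At ω = 50 rad/s:
zero (1 + j50·0.125) = 1 + j6.25 → |·| ≈ 6.3295, ∠ ≈ 80.91°
pole (1 + j50·0.02) = 1 + j1 → |·| ≈ 1.4142, ∠ ≈ 45.00°
|L| = 0.8 · 6.3295 / (1.4142) ≈ 3.5805
Gain = 20 log₁₀(3.5805) ≈ 11.08 dB

11.1 dB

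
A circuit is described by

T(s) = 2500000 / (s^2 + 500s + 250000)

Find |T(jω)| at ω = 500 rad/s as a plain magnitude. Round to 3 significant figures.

At s = jω = j500:
quadratic: (j500)² + 500·j500 + 250000 = 0 + j250000 → |·| ≈ 2.5e+05, ∠ ≈ 90.00°
|T| = 2500000 / 2.5e+05 ≈ 10

10.0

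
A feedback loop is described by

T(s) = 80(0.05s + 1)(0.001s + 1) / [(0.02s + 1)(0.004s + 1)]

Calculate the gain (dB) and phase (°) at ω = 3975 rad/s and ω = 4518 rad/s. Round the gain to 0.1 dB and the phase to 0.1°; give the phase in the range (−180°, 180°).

At ω = 3975 rad/s:
zero (1 + j3975·0.05) = 1 + j198.75 → |·| ≈ 198.75, ∠ ≈ 89.71°
zero (1 + j3975·0.001) = 1 + j3.975 → |·| ≈ 4.0989, ∠ ≈ 75.88°
pole (1 + j3975·0.02) = 1 + j79.5 → |·| ≈ 79.506, ∠ ≈ 89.28°
pole (1 + j3975·0.004) = 1 + j15.9 → |·| ≈ 15.931, ∠ ≈ 86.40°
|T| = 80 · 198.75 · 4.0989 / (79.506 · 15.931) ≈ 51.454
Gain = 20 log₁₀(51.454) ≈ 34.23 dB
∠T = (89.71° + 75.88°) − (89.28° + 86.40°) = -10.09°

At ω = 4518 rad/s:
zero (1 + j4518·0.05) = 1 + j225.9 → |·| ≈ 225.9, ∠ ≈ 89.75°
zero (1 + j4518·0.001) = 1 + j4.518 → |·| ≈ 4.6273, ∠ ≈ 77.52°
pole (1 + j4518·0.02) = 1 + j90.36 → |·| ≈ 90.366, ∠ ≈ 89.37°
pole (1 + j4518·0.004) = 1 + j18.072 → |·| ≈ 18.1, ∠ ≈ 86.83°
|T| = 80 · 225.9 · 4.6273 / (90.366 · 18.1) ≈ 51.127
Gain = 20 log₁₀(51.127) ≈ 34.17 dB
∠T = (89.75° + 77.52°) − (89.37° + 86.83°) = -8.93°

ω = 3975: 34.2 dB, -10.1°; ω = 4518: 34.2 dB, -8.9°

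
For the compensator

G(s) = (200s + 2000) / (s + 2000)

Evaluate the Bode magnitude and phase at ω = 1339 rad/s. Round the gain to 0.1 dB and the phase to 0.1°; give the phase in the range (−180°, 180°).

40.9 dB, 55.8°

Substitute s = j1339:
Numerator: 200(j1339) + 2000 = 2000 + j267800
Denominator: (j1339) + 2000 = 2000 + j1339
|N| = √(2000² + 267800²) ≈ 2.6781e+05, ∠N ≈ 89.57°
|D| = √(2000² + 1339²) ≈ 2406.8, ∠D ≈ 33.80°
|G| = 2.6781e+05 / 2406.8 ≈ 111.27
Gain = 20 log₁₀(111.27) ≈ 40.93 dB
∠G = 89.57° − 33.80° = 55.77°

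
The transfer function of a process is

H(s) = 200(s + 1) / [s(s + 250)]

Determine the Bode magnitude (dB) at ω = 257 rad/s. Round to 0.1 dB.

At s = jω = j257:
zero (s+1): 1 + j257 → |·| = √(1²+257²) = √66050 ≈ 257, ∠ = arctan(257/1) ≈ 89.78°
pole (s+250): 250 + j257 → |·| = √(250²+257²) = √128549 ≈ 358.54, ∠ = arctan(257/250) ≈ 45.79°
pole at origin: |s| = 257, ∠ = 90.00° (in denominator)
|H| = 200 · 257 / 92145 ≈ 0.55782
Gain = 20 log₁₀(0.55782) ≈ -5.07 dB

-5.1 dB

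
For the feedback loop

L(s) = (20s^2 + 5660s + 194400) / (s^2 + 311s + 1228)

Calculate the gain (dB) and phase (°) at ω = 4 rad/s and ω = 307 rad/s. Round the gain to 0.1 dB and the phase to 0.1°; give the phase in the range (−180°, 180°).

Substitute s = j4:
Numerator: 20(j4)^2 + 5660(j4) + 194400 = 194080 + j22640
Denominator: (j4)^2 + 311(j4) + 1228 = 1212 + j1244
|N| = √(194080² + 22640²) ≈ 1.954e+05, ∠N ≈ 6.65°
|D| = √(1212² + 1244²) ≈ 1736.8, ∠D ≈ 45.75°
|L| = 1.954e+05 / 1736.8 ≈ 112.51
Gain = 20 log₁₀(112.51) ≈ 41.02 dB
∠L = 6.65° − 45.75° = -39.10°

Substitute s = j307:
Numerator: 20(j307)^2 + 5660(j307) + 194400 = -1690580 + j1737620
Denominator: (j307)^2 + 311(j307) + 1228 = -93021 + j95477
|N| = √(1690580² + 1737620²) ≈ 2.4243e+06, ∠N ≈ 134.21°
|D| = √(93021² + 95477²) ≈ 1.333e+05, ∠D ≈ 134.25°
|L| = 2.4243e+06 / 1.333e+05 ≈ 18.187
Gain = 20 log₁₀(18.187) ≈ 25.20 dB
∠L = 134.21° − 134.25° = -0.04°

ω = 4: 41.0 dB, -39.1°; ω = 307: 25.2 dB, -0.0°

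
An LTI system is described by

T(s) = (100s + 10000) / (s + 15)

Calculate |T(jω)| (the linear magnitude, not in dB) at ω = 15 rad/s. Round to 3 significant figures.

477

Substitute s = j15:
Numerator: 100(j15) + 10000 = 10000 + j1500
Denominator: (j15) + 15 = 15 + j15
|N| = √(10000² + 1500²) ≈ 10112, ∠N ≈ 8.53°
|D| = √(15² + 15²) ≈ 21.213, ∠D ≈ 45.00°
|T| = 10112 / 21.213 ≈ 476.69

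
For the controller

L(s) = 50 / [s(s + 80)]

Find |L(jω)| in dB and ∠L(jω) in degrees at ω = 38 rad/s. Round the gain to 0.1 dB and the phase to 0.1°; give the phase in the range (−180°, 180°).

At s = jω = j38:
pole (s+80): 80 + j38 → |·| = √(80²+38²) = √7844 ≈ 88.566, ∠ = arctan(38/80) ≈ 25.41°
pole at origin: |s| = 38, ∠ = 90.00° (in denominator)
|L| = 50 / 3365.5 ≈ 0.014857
Gain = 20 log₁₀(0.014857) ≈ -36.56 dB
∠L = 0.00° − 115.41° = -115.41°

-36.6 dB, -115.4°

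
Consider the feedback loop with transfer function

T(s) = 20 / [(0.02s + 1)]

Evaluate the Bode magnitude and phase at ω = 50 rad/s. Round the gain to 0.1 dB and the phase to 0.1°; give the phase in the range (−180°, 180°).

23.0 dB, -45.0°

At ω = 50 rad/s:
pole (1 + j50·0.02) = 1 + j1 → |·| ≈ 1.4142, ∠ ≈ 45.00°
|T| = 20 · 1 / (1.4142) ≈ 14.142
Gain = 20 log₁₀(14.142) ≈ 23.01 dB
∠T = (0°) − (45.00°) = -45.00°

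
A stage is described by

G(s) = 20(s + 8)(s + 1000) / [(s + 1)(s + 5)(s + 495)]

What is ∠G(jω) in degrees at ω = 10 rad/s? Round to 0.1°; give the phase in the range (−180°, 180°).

-97.0°

At s = jω = j10:
zero (s+8): 8 + j10 → |·| = √(8²+10²) = √164 ≈ 12.806, ∠ = arctan(10/8) ≈ 51.34°
zero (s+1000): 1000 + j10 → |·| = √(1000²+10²) = √1000100 ≈ 1000, ∠ = arctan(10/1000) ≈ 0.57°
pole (s+1): 1 + j10 → |·| = √(1²+10²) = √101 ≈ 10.05, ∠ = arctan(10/1) ≈ 84.29°
pole (s+5): 5 + j10 → |·| = √(5²+10²) = √125 ≈ 11.18, ∠ = arctan(10/5) ≈ 63.43°
pole (s+495): 495 + j10 → |·| = √(495²+10²) = √245125 ≈ 495.1, ∠ = arctan(10/495) ≈ 1.16°
∠G = 51.91° − 148.88° = -96.97°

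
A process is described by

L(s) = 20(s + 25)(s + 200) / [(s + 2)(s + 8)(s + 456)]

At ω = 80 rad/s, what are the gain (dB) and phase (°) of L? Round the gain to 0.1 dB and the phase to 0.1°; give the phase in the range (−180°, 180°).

At s = jω = j80:
zero (s+25): 25 + j80 → |·| = √(25²+80²) = √7025 ≈ 83.815, ∠ = arctan(80/25) ≈ 72.65°
zero (s+200): 200 + j80 → |·| = √(200²+80²) = √46400 ≈ 215.41, ∠ = arctan(80/200) ≈ 21.80°
pole (s+2): 2 + j80 → |·| = √(2²+80²) = √6404 ≈ 80.025, ∠ = arctan(80/2) ≈ 88.57°
pole (s+8): 8 + j80 → |·| = √(8²+80²) = √6464 ≈ 80.399, ∠ = arctan(80/8) ≈ 84.29°
pole (s+456): 456 + j80 → |·| = √(456²+80²) = √214336 ≈ 462.96, ∠ = arctan(80/456) ≈ 9.95°
|L| = 20 · 18055 / 2.9787e+06 ≈ 0.12123
Gain = 20 log₁₀(0.12123) ≈ -18.33 dB
∠L = 94.45° − 182.81° = -88.36°

-18.3 dB, -88.4°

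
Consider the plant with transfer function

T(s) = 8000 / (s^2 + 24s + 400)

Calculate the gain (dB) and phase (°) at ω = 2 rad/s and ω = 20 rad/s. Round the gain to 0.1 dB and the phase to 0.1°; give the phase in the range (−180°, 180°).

ω = 2: 26.0 dB, -6.9°; ω = 20: 24.4 dB, -90.0°

At s = jω = j2:
quadratic: (j2)² + 24·j2 + 400 = 396 + j48 → |·| ≈ 398.9, ∠ ≈ 6.91°
|T| = 8000 / 398.9 ≈ 20.055
Gain = 20 log₁₀(20.055) ≈ 26.04 dB
∠T = 0.00° − 6.91° = -6.91°

At s = jω = j20:
quadratic: (j20)² + 24·j20 + 400 = 0 + j480 → |·| ≈ 480, ∠ ≈ 90.00°
|T| = 8000 / 480 ≈ 16.667
Gain = 20 log₁₀(16.667) ≈ 24.44 dB
∠T = 0.00° − 90.00° = -90.00°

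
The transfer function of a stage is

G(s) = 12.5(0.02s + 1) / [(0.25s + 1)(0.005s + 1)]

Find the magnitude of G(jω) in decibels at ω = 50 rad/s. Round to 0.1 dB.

2.7 dB

At ω = 50 rad/s:
zero (1 + j50·0.02) = 1 + j1 → |·| ≈ 1.4142, ∠ ≈ 45.00°
pole (1 + j50·0.25) = 1 + j12.5 → |·| ≈ 12.54, ∠ ≈ 85.43°
pole (1 + j50·0.005) = 1 + j0.25 → |·| ≈ 1.0308, ∠ ≈ 14.04°
|G| = 12.5 · 1.4142 / (12.54 · 1.0308) ≈ 1.3676
Gain = 20 log₁₀(1.3676) ≈ 2.72 dB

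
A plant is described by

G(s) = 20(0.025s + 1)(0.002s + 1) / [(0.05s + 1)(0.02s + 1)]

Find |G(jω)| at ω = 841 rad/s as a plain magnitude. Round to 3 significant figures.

1.16

At ω = 841 rad/s:
zero (1 + j841·0.025) = 1 + j21.025 → |·| ≈ 21.049, ∠ ≈ 87.28°
zero (1 + j841·0.002) = 1 + j1.682 → |·| ≈ 1.9568, ∠ ≈ 59.27°
pole (1 + j841·0.05) = 1 + j42.05 → |·| ≈ 42.062, ∠ ≈ 88.64°
pole (1 + j841·0.02) = 1 + j16.82 → |·| ≈ 16.85, ∠ ≈ 86.60°
|G| = 20 · 21.049 · 1.9568 / (42.062 · 16.85) ≈ 1.1623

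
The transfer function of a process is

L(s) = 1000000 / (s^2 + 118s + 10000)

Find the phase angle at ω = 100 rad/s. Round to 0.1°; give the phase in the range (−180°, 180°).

At s = jω = j100:
quadratic: (j100)² + 118·j100 + 10000 = 0 + j11800 → |·| ≈ 11800, ∠ ≈ 90.00°
∠L = 0.00° − 90.00° = -90.00°

-90.0°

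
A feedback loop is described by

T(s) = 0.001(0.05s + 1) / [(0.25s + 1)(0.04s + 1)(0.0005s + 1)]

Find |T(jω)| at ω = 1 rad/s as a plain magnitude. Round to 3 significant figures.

At ω = 1 rad/s:
zero (1 + j1·0.05) = 1 + j0.05 → |·| ≈ 1.0012, ∠ ≈ 2.86°
pole (1 + j1·0.25) = 1 + j0.25 → |·| ≈ 1.0308, ∠ ≈ 14.04°
pole (1 + j1·0.04) = 1 + j0.04 → |·| ≈ 1.0008, ∠ ≈ 2.29°
pole (1 + j1·0.0005) = 1 + j0.0005 → |·| ≈ 1, ∠ ≈ 0.03°
|T| = 0.001 · 1.0012 / (1.0308 · 1.0008 · 1) ≈ 0.00097051

0.000971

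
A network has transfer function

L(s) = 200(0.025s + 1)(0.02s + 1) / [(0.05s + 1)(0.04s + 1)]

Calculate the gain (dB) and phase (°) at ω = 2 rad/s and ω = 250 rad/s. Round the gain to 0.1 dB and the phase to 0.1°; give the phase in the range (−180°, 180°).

ω = 2: 46.0 dB, -5.1°; ω = 250: 34.2 dB, -10.1°

At ω = 2 rad/s:
zero (1 + j2·0.025) = 1 + j0.05 → |·| ≈ 1.0012, ∠ ≈ 2.86°
zero (1 + j2·0.02) = 1 + j0.04 → |·| ≈ 1.0008, ∠ ≈ 2.29°
pole (1 + j2·0.05) = 1 + j0.1 → |·| ≈ 1.005, ∠ ≈ 5.71°
pole (1 + j2·0.04) = 1 + j0.08 → |·| ≈ 1.0032, ∠ ≈ 4.57°
|L| = 200 · 1.0012 · 1.0008 / (1.005 · 1.0032) ≈ 198.77
Gain = 20 log₁₀(198.77) ≈ 45.97 dB
∠L = (2.86° + 2.29°) − (5.71° + 4.57°) = -5.13°

At ω = 250 rad/s:
zero (1 + j250·0.025) = 1 + j6.25 → |·| ≈ 6.3295, ∠ ≈ 80.91°
zero (1 + j250·0.02) = 1 + j5 → |·| ≈ 5.099, ∠ ≈ 78.69°
pole (1 + j250·0.05) = 1 + j12.5 → |·| ≈ 12.54, ∠ ≈ 85.43°
pole (1 + j250·0.04) = 1 + j10 → |·| ≈ 10.05, ∠ ≈ 84.29°
|L| = 200 · 6.3295 · 5.099 / (12.54 · 10.05) ≈ 51.218
Gain = 20 log₁₀(51.218) ≈ 34.19 dB
∠L = (80.91° + 78.69°) − (85.43° + 84.29°) = -10.12°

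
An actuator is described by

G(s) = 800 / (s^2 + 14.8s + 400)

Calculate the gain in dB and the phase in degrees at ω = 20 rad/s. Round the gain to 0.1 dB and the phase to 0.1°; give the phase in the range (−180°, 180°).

At s = jω = j20:
quadratic: (j20)² + 14.8·j20 + 400 = 0 + j296 → |·| ≈ 296, ∠ ≈ 90.00°
|G| = 800 / 296 ≈ 2.7027
Gain = 20 log₁₀(2.7027) ≈ 8.64 dB
∠G = 0.00° − 90.00° = -90.00°

8.6 dB, -90.0°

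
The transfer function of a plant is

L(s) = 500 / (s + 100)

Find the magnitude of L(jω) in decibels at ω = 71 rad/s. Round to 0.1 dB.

At s = jω = j71:
pole (s+100): 100 + j71 → |·| = √(100²+71²) = √15041 ≈ 122.64, ∠ = arctan(71/100) ≈ 35.37°
|L| = 500 / 122.64 ≈ 4.077
Gain = 20 log₁₀(4.077) ≈ 12.21 dB

12.2 dB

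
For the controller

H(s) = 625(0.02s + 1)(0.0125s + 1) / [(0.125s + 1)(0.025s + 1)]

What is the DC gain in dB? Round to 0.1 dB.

H(0) = 625 · 1 / 1 = 625
20 log₁₀(625) ≈ 55.92 dB

55.9 dB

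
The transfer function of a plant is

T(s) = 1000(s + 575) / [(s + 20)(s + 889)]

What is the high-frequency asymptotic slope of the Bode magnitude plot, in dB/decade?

-20 dB/decade

Each pole contributes −20 dB/decade at high frequency; each zero contributes +20 dB/decade.
Net: 1 zero(s) − 2 pole(s) → -20 dB/decade.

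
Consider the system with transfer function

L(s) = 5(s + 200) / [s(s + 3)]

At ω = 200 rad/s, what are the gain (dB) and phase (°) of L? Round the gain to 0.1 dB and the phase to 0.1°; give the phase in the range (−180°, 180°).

-29.0 dB, -134.1°

At s = jω = j200:
zero (s+200): 200 + j200 → |·| = √(200²+200²) = √80000 ≈ 282.84, ∠ = arctan(200/200) ≈ 45.00°
pole (s+3): 3 + j200 → |·| = √(3²+200²) = √40009 ≈ 200.02, ∠ = arctan(200/3) ≈ 89.14°
pole at origin: |s| = 200, ∠ = 90.00° (in denominator)
|L| = 5 · 282.84 / 40004 ≈ 0.035351
Gain = 20 log₁₀(0.035351) ≈ -29.03 dB
∠L = 45.00° − 179.14° = -134.14°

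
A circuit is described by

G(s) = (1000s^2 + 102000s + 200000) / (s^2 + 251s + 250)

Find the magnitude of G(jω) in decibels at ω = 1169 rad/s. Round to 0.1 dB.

59.8 dB

Substitute s = j1169:
Numerator: 1000(j1169)^2 + 102000(j1169) + 200000 = -1366361000 + j119238000
Denominator: (j1169)^2 + 251(j1169) + 250 = -1366311 + j293419
|N| = √(1366361000² + 119238000²) ≈ 1.3716e+09, ∠N ≈ 175.01°
|D| = √(1366311² + 293419²) ≈ 1.3975e+06, ∠D ≈ 167.88°
|G| = 1.3716e+09 / 1.3975e+06 ≈ 981.47
Gain = 20 log₁₀(981.47) ≈ 59.84 dB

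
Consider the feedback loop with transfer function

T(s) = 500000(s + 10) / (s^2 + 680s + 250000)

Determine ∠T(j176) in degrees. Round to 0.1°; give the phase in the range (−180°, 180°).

58.1°

At s = jω = j176:
zero (s+10): 10 + j176 → |·| = √(10²+176²) = √31076 ≈ 176.28, ∠ = arctan(176/10) ≈ 86.75°
quadratic: (j176)² + 680·j176 + 250000 = 219024 + j119680 → |·| ≈ 2.4959e+05, ∠ ≈ 28.65°
∠T = 86.75° − 28.65° = 58.10°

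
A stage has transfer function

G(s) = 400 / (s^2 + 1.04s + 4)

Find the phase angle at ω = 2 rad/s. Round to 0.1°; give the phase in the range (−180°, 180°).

-90.0°

At s = jω = j2:
quadratic: (j2)² + 1.04·j2 + 4 = 0 + j2.08 → |·| ≈ 2.08, ∠ ≈ 90.00°
∠G = 0.00° − 90.00° = -90.00°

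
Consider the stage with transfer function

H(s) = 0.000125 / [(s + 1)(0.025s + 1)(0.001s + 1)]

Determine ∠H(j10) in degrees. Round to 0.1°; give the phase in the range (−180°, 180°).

At ω = 10 rad/s:
pole (1 + j10·1) = 1 + j10 → |·| ≈ 10.05, ∠ ≈ 84.29°
pole (1 + j10·0.025) = 1 + j0.25 → |·| ≈ 1.0308, ∠ ≈ 14.04°
pole (1 + j10·0.001) = 1 + j0.01 → |·| ≈ 1, ∠ ≈ 0.57°
∠H = (0°) − (84.29° + 14.04° + 0.57°) = -98.90°

-98.9°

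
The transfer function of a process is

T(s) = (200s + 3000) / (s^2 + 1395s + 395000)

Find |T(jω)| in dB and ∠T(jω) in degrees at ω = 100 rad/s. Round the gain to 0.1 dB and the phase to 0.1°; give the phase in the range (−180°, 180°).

Substitute s = j100:
Numerator: 200(j100) + 3000 = 3000 + j20000
Denominator: (j100)^2 + 1395(j100) + 395000 = 385000 + j139500
|N| = √(3000² + 20000²) ≈ 20224, ∠N ≈ 81.47°
|D| = √(385000² + 139500²) ≈ 4.0949e+05, ∠D ≈ 19.92°
|T| = 20224 / 4.0949e+05 ≈ 0.049388
Gain = 20 log₁₀(0.049388) ≈ -26.13 dB
∠T = 81.47° − 19.92° = 61.55°

-26.1 dB, 61.6°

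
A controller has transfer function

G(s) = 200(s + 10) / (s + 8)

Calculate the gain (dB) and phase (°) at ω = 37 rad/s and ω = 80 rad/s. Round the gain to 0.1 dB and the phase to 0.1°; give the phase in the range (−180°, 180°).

At s = jω = j37:
zero (s+10): 10 + j37 → |·| = √(10²+37²) = √1469 ≈ 38.328, ∠ = arctan(37/10) ≈ 74.88°
pole (s+8): 8 + j37 → |·| = √(8²+37²) = √1433 ≈ 37.855, ∠ = arctan(37/8) ≈ 77.80°
|G| = 200 · 38.328 / 37.855 ≈ 202.5
Gain = 20 log₁₀(202.5) ≈ 46.13 dB
∠G = 74.88° − 77.80° = -2.92°

At s = jω = j80:
zero (s+10): 10 + j80 → |·| = √(10²+80²) = √6500 ≈ 80.623, ∠ = arctan(80/10) ≈ 82.87°
pole (s+8): 8 + j80 → |·| = √(8²+80²) = √6464 ≈ 80.399, ∠ = arctan(80/8) ≈ 84.29°
|G| = 200 · 80.623 / 80.399 ≈ 200.56
Gain = 20 log₁₀(200.56) ≈ 46.04 dB
∠G = 82.87° − 84.29° = -1.42°

ω = 37: 46.1 dB, -2.9°; ω = 80: 46.0 dB, -1.4°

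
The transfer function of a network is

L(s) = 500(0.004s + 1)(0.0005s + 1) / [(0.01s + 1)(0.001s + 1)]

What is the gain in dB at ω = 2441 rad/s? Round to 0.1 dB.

41.6 dB

At ω = 2441 rad/s:
zero (1 + j2441·0.004) = 1 + j9.764 → |·| ≈ 9.8151, ∠ ≈ 84.15°
zero (1 + j2441·0.0005) = 1 + j1.2205 → |·| ≈ 1.5779, ∠ ≈ 50.67°
pole (1 + j2441·0.01) = 1 + j24.41 → |·| ≈ 24.43, ∠ ≈ 87.65°
pole (1 + j2441·0.001) = 1 + j2.441 → |·| ≈ 2.6379, ∠ ≈ 67.72°
|L| = 500 · 9.8151 · 1.5779 / (24.43 · 2.6379) ≈ 120.16
Gain = 20 log₁₀(120.16) ≈ 41.60 dB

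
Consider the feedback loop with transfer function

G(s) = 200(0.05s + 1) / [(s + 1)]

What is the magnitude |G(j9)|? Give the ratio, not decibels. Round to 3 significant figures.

24.2

At ω = 9 rad/s:
zero (1 + j9·0.05) = 1 + j0.45 → |·| ≈ 1.0966, ∠ ≈ 24.23°
pole (1 + j9·1) = 1 + j9 → |·| ≈ 9.0554, ∠ ≈ 83.66°
|G| = 200 · 1.0966 / (9.0554) ≈ 24.22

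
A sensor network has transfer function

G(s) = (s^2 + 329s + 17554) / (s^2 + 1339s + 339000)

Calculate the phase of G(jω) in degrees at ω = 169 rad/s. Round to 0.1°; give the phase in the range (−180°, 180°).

Substitute s = j169:
Numerator: (j169)^2 + 329(j169) + 17554 = -11007 + j55601
Denominator: (j169)^2 + 1339(j169) + 339000 = 310439 + j226291
|N| = √(11007² + 55601²) ≈ 56680, ∠N ≈ 101.20°
|D| = √(310439² + 226291²) ≈ 3.8416e+05, ∠D ≈ 36.09°
∠G = 101.20° − 36.09° = 65.11°

65.1°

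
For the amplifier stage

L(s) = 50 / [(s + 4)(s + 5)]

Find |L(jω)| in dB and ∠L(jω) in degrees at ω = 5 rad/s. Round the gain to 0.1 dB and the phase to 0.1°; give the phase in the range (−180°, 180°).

0.9 dB, -96.3°

At s = jω = j5:
pole (s+4): 4 + j5 → |·| = √(4²+5²) = √41 ≈ 6.4031, ∠ = arctan(5/4) ≈ 51.34°
pole (s+5): 5 + j5 → |·| = √(5²+5²) = √50 ≈ 7.0711, ∠ = arctan(5/5) ≈ 45.00°
|L| = 50 / 45.277 ≈ 1.1043
Gain = 20 log₁₀(1.1043) ≈ 0.86 dB
∠L = 0.00° − 96.34° = -96.34°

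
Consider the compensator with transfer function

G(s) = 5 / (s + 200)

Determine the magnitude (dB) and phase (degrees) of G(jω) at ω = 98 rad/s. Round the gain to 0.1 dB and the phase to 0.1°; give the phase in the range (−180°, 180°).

At s = jω = j98:
pole (s+200): 200 + j98 → |·| = √(200²+98²) = √49604 ≈ 222.72, ∠ = arctan(98/200) ≈ 26.10°
|G| = 5 / 222.72 ≈ 0.02245
Gain = 20 log₁₀(0.02245) ≈ -32.98 dB
∠G = 0.00° − 26.10° = -26.10°

-33.0 dB, -26.1°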